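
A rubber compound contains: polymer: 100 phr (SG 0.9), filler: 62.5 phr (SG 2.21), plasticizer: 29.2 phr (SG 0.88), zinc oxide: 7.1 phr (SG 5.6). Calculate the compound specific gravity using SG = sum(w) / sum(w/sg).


Sum of weights = 198.8
Volume contributions:
  polymer: 100/0.9 = 111.1111
  filler: 62.5/2.21 = 28.2805
  plasticizer: 29.2/0.88 = 33.1818
  zinc oxide: 7.1/5.6 = 1.2679
Sum of volumes = 173.8413
SG = 198.8 / 173.8413 = 1.144

SG = 1.144


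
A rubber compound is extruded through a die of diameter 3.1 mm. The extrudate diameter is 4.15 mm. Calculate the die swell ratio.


Die swell ratio = D_extrudate / D_die
= 4.15 / 3.1
= 1.339

Die swell = 1.339


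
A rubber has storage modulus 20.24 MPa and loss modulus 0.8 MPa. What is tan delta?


tan delta = E'' / E'
= 0.8 / 20.24
= 0.0395

tan delta = 0.0395


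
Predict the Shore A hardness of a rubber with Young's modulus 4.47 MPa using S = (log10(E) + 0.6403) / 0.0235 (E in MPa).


log10(E) = 0.0235*S - 0.6403  =>  S = (log10(E) + 0.6403) / 0.0235
log10(4.47) = 0.650308
S = (0.650308 + 0.6403) / 0.0235 = 1.290608 / 0.0235
S = 54.9

Shore A = 54.9


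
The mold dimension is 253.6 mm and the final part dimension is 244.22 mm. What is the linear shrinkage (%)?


Shrinkage = (mold - part) / mold * 100
= (253.6 - 244.22) / 253.6 * 100
= 9.38 / 253.6 * 100
= 3.7%

3.7%


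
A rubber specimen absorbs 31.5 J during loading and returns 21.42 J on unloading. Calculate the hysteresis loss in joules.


Hysteresis loss = loading - unloading
= 31.5 - 21.42
= 10.08 J

10.08 J


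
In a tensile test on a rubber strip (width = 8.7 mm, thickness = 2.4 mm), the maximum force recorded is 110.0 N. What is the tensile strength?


Area = width * thickness = 8.7 * 2.4 = 20.88 mm^2
TS = force / area = 110.0 / 20.88 = 5.27 MPa

5.27 MPa


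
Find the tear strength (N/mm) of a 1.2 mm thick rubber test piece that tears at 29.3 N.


Tear strength = force / thickness
= 29.3 / 1.2
= 24.42 N/mm

24.42 N/mm


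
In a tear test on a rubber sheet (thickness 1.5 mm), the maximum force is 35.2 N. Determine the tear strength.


Tear strength = force / thickness
= 35.2 / 1.5
= 23.47 N/mm

23.47 N/mm


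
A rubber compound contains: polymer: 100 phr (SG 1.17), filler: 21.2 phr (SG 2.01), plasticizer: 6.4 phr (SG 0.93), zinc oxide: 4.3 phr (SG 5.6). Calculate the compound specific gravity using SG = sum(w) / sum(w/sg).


Sum of weights = 131.9
Volume contributions:
  polymer: 100/1.17 = 85.4701
  filler: 21.2/2.01 = 10.5473
  plasticizer: 6.4/0.93 = 6.8817
  zinc oxide: 4.3/5.6 = 0.7679
Sum of volumes = 103.6669
SG = 131.9 / 103.6669 = 1.272

SG = 1.272


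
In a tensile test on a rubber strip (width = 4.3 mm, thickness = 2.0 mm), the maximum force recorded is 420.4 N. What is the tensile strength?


Area = width * thickness = 4.3 * 2.0 = 8.6 mm^2
TS = force / area = 420.4 / 8.6 = 48.88 MPa

48.88 MPa


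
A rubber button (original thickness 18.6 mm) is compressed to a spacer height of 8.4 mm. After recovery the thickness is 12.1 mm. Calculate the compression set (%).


CS = (t0 - recovered) / (t0 - ts) * 100
= (18.6 - 12.1) / (18.6 - 8.4) * 100
= 6.5 / 10.2 * 100
= 63.7%

63.7%


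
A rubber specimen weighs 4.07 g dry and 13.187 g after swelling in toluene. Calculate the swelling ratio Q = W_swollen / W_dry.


Q = W_swollen / W_dry
Q = 13.187 / 4.07
Q = 3.24

Q = 3.24


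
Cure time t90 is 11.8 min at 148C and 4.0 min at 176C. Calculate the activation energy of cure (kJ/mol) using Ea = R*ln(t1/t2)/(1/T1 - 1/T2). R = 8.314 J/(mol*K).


T1 = 421.15 K, T2 = 449.15 K
1/T1 - 1/T2 = 1.4802e-04
ln(t1/t2) = ln(11.8/4.0) = 1.0818
Ea = 8.314 * 1.0818 / 1.4802e-04 = 60761.6069 J/mol
Ea = 60.76 kJ/mol

60.76 kJ/mol


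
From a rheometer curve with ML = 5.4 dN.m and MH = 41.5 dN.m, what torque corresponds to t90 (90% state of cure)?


M90 = ML + 0.9 * (MH - ML)
M90 = 5.4 + 0.9 * (41.5 - 5.4)
M90 = 5.4 + 0.9 * 36.1
M90 = 37.89 dN.m

37.89 dN.m


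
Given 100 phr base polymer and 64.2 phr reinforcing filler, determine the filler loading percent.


Filler % = filler / (rubber + filler) * 100
= 64.2 / (100 + 64.2) * 100
= 64.2 / 164.2 * 100
= 39.1%

39.1%


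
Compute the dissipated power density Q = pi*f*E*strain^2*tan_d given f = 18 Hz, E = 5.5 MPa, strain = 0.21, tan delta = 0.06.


Q = pi * f * E * strain^2 * tan_d
= pi * 18 * 5.5 * 0.21^2 * 0.06
= pi * 18 * 5.5 * 0.0441 * 0.06
= 0.8230

Q = 0.8230


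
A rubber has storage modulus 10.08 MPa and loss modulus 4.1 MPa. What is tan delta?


tan delta = E'' / E'
= 4.1 / 10.08
= 0.4067

tan delta = 0.4067


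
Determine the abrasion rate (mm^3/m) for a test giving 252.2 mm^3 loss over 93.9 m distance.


Rate = volume_loss / distance
= 252.2 / 93.9
= 2.686 mm^3/m

2.686 mm^3/m


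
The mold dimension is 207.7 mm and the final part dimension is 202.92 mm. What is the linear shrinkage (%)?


Shrinkage = (mold - part) / mold * 100
= (207.7 - 202.92) / 207.7 * 100
= 4.78 / 207.7 * 100
= 2.3%

2.3%


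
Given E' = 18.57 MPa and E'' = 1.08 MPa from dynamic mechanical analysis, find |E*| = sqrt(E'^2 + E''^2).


|E*| = sqrt(E'^2 + E''^2)
= sqrt(18.57^2 + 1.08^2)
= sqrt(344.8449 + 1.1664)
= 18.601 MPa

18.601 MPa


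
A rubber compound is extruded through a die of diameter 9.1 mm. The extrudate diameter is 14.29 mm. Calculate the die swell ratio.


Die swell ratio = D_extrudate / D_die
= 14.29 / 9.1
= 1.57

Die swell = 1.57


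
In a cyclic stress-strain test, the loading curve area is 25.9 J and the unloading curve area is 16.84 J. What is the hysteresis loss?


Hysteresis loss = loading - unloading
= 25.9 - 16.84
= 9.06 J

9.06 J


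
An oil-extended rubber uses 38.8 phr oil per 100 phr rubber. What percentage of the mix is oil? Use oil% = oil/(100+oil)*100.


Oil % = oil / (100 + oil) * 100
= 38.8 / (100 + 38.8) * 100
= 38.8 / 138.8 * 100
= 27.95%

27.95%


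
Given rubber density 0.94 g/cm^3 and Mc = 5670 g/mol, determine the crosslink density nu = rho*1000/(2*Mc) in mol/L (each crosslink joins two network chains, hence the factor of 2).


nu = rho * 1000 / (2 * Mc)
nu = 0.94 * 1000 / (2 * 5670)
nu = 940.0 / 11340
nu = 0.0829 mol/L

0.0829 mol/L


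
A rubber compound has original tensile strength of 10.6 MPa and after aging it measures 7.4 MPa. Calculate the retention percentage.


Retention = aged / original * 100
= 7.4 / 10.6 * 100
= 69.8%

69.8%


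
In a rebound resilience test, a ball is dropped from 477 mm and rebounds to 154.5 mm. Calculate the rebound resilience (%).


Resilience = h_rebound / h_drop * 100
= 154.5 / 477 * 100
= 32.4%

32.4%


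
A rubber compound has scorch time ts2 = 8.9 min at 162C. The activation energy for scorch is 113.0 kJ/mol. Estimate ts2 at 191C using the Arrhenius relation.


Convert temperatures: T1 = 162 + 273.15 = 435.15 K, T2 = 191 + 273.15 = 464.15 K
ts2_new = 8.9 * exp(113000 / 8.314 * (1/464.15 - 1/435.15))
1/T2 - 1/T1 = -1.4358e-04
ts2_new = 1.26 min

1.26 min


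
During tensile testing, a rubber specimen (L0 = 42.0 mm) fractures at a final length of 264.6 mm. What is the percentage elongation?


Elongation = (Lf - L0) / L0 * 100
= (264.6 - 42.0) / 42.0 * 100
= 222.6 / 42.0 * 100
= 530.0%

530.0%


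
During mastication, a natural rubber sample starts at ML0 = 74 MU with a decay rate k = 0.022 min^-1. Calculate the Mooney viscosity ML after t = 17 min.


ML = ML0 * exp(-k * t)
ML = 74 * exp(-0.022 * 17)
ML = 74 * 0.6880
ML = 50.91 MU

50.91 MU


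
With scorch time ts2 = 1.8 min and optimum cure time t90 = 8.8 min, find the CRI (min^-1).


CRI = 100 / (t90 - ts2)
= 100 / (8.8 - 1.8)
= 100 / 7.0
= 14.29 min^-1

14.29 min^-1


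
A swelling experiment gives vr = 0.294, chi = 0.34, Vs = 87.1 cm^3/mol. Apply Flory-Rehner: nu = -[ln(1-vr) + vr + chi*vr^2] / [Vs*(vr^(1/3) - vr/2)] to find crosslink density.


ln(1 - vr) = ln(1 - 0.294) = -0.3481
Numerator = -((-0.3481) + 0.294 + 0.34 * 0.294^2) = 0.0248
Denominator = 87.1 * (0.294^(1/3) - 0.294/2) = 45.1126
nu = 0.0248 / 45.1126 = 5.4867e-04 mol/cm^3

5.4867e-04 mol/cm^3


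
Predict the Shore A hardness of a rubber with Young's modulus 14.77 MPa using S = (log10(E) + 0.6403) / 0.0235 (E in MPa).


log10(E) = 0.0235*S - 0.6403  =>  S = (log10(E) + 0.6403) / 0.0235
log10(14.77) = 1.169380
S = (1.169380 + 0.6403) / 0.0235 = 1.809680 / 0.0235
S = 77.0

Shore A = 77.0


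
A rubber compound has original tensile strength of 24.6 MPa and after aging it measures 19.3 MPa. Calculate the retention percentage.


Retention = aged / original * 100
= 19.3 / 24.6 * 100
= 78.5%

78.5%


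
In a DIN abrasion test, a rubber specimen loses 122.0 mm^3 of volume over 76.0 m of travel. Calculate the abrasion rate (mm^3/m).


Rate = volume_loss / distance
= 122.0 / 76.0
= 1.605 mm^3/m

1.605 mm^3/m


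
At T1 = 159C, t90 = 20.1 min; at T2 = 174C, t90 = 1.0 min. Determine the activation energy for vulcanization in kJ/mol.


T1 = 432.15 K, T2 = 447.15 K
1/T1 - 1/T2 = 7.7625e-05
ln(t1/t2) = ln(20.1/1.0) = 3.0007
Ea = 8.314 * 3.0007 / 7.7625e-05 = 321389.7040 J/mol
Ea = 321.39 kJ/mol

321.39 kJ/mol


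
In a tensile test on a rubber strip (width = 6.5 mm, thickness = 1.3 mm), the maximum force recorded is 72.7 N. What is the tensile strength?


Area = width * thickness = 6.5 * 1.3 = 8.45 mm^2
TS = force / area = 72.7 / 8.45 = 8.6 MPa

8.6 MPa


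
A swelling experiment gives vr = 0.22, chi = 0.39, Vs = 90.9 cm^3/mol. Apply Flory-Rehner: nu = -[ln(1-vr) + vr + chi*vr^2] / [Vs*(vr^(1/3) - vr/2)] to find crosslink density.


ln(1 - vr) = ln(1 - 0.22) = -0.2485
Numerator = -((-0.2485) + 0.22 + 0.39 * 0.22^2) = 0.0096
Denominator = 90.9 * (0.22^(1/3) - 0.22/2) = 44.8756
nu = 0.0096 / 44.8756 = 2.1360e-04 mol/cm^3

2.1360e-04 mol/cm^3


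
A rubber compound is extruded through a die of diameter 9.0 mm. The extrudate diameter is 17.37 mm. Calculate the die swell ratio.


Die swell ratio = D_extrudate / D_die
= 17.37 / 9.0
= 1.93

Die swell = 1.93


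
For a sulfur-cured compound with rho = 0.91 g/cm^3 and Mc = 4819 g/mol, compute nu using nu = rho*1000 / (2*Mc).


nu = rho * 1000 / (2 * Mc)
nu = 0.91 * 1000 / (2 * 4819)
nu = 910.0 / 9638
nu = 0.0944 mol/L

0.0944 mol/L


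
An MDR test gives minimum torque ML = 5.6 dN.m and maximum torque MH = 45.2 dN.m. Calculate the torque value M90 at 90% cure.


M90 = ML + 0.9 * (MH - ML)
M90 = 5.6 + 0.9 * (45.2 - 5.6)
M90 = 5.6 + 0.9 * 39.6
M90 = 41.24 dN.m

41.24 dN.m


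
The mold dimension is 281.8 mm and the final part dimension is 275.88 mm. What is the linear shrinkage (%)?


Shrinkage = (mold - part) / mold * 100
= (281.8 - 275.88) / 281.8 * 100
= 5.92 / 281.8 * 100
= 2.1%

2.1%


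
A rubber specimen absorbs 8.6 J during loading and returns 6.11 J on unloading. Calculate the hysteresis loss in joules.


Hysteresis loss = loading - unloading
= 8.6 - 6.11
= 2.49 J

2.49 J


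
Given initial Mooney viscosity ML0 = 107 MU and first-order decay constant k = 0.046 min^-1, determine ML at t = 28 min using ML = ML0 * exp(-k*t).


ML = ML0 * exp(-k * t)
ML = 107 * exp(-0.046 * 28)
ML = 107 * 0.2758
ML = 29.51 MU

29.51 MU


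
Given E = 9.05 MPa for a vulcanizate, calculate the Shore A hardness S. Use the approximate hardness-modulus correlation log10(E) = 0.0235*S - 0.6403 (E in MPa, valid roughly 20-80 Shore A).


log10(E) = 0.0235*S - 0.6403  =>  S = (log10(E) + 0.6403) / 0.0235
log10(9.05) = 0.956649
S = (0.956649 + 0.6403) / 0.0235 = 1.596949 / 0.0235
S = 68.0

Shore A = 68.0


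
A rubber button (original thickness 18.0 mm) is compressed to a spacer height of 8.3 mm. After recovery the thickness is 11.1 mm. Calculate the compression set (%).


CS = (t0 - recovered) / (t0 - ts) * 100
= (18.0 - 11.1) / (18.0 - 8.3) * 100
= 6.9 / 9.7 * 100
= 71.1%

71.1%


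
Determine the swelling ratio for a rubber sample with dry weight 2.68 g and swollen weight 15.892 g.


Q = W_swollen / W_dry
Q = 15.892 / 2.68
Q = 5.93

Q = 5.93


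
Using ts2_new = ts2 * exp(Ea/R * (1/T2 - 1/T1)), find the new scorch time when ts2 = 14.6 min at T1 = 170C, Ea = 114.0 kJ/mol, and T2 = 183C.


Convert temperatures: T1 = 170 + 273.15 = 443.15 K, T2 = 183 + 273.15 = 456.15 K
ts2_new = 14.6 * exp(114000 / 8.314 * (1/456.15 - 1/443.15))
1/T2 - 1/T1 = -6.4311e-05
ts2_new = 6.04 min

6.04 min


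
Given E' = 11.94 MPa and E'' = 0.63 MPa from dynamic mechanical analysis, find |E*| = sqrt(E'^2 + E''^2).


|E*| = sqrt(E'^2 + E''^2)
= sqrt(11.94^2 + 0.63^2)
= sqrt(142.5636 + 0.3969)
= 11.957 MPa

11.957 MPa


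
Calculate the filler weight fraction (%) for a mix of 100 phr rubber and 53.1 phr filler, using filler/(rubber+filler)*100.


Filler % = filler / (rubber + filler) * 100
= 53.1 / (100 + 53.1) * 100
= 53.1 / 153.1 * 100
= 34.68%

34.68%


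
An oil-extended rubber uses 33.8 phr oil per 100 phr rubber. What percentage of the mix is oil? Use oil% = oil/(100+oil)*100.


Oil % = oil / (100 + oil) * 100
= 33.8 / (100 + 33.8) * 100
= 33.8 / 133.8 * 100
= 25.26%

25.26%


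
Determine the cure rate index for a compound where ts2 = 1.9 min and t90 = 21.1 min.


CRI = 100 / (t90 - ts2)
= 100 / (21.1 - 1.9)
= 100 / 19.2
= 5.21 min^-1

5.21 min^-1


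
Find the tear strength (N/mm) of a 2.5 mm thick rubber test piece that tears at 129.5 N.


Tear strength = force / thickness
= 129.5 / 2.5
= 51.8 N/mm

51.8 N/mm


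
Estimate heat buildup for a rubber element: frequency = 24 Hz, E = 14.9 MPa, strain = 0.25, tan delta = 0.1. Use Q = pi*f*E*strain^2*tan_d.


Q = pi * f * E * strain^2 * tan_d
= pi * 24 * 14.9 * 0.25^2 * 0.1
= pi * 24 * 14.9 * 0.0625 * 0.1
= 7.0215

Q = 7.0215


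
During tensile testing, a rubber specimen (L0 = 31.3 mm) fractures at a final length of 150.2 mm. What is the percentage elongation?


Elongation = (Lf - L0) / L0 * 100
= (150.2 - 31.3) / 31.3 * 100
= 118.9 / 31.3 * 100
= 379.9%

379.9%


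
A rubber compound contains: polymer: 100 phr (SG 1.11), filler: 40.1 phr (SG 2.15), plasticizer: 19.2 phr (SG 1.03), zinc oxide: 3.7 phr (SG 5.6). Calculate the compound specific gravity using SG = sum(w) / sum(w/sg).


Sum of weights = 163.0
Volume contributions:
  polymer: 100/1.11 = 90.0901
  filler: 40.1/2.15 = 18.6512
  plasticizer: 19.2/1.03 = 18.6408
  zinc oxide: 3.7/5.6 = 0.6607
Sum of volumes = 128.0427
SG = 163.0 / 128.0427 = 1.273

SG = 1.273


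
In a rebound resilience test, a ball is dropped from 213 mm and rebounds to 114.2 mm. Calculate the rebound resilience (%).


Resilience = h_rebound / h_drop * 100
= 114.2 / 213 * 100
= 53.6%

53.6%


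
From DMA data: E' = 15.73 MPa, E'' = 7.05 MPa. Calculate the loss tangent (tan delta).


tan delta = E'' / E'
= 7.05 / 15.73
= 0.4482

tan delta = 0.4482


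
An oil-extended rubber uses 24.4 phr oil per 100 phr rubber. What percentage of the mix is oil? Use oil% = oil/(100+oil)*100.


Oil % = oil / (100 + oil) * 100
= 24.4 / (100 + 24.4) * 100
= 24.4 / 124.4 * 100
= 19.61%

19.61%


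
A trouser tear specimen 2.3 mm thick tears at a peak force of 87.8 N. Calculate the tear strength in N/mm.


Tear strength = force / thickness
= 87.8 / 2.3
= 38.17 N/mm

38.17 N/mm


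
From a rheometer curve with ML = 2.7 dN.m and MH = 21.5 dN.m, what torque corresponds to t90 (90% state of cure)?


M90 = ML + 0.9 * (MH - ML)
M90 = 2.7 + 0.9 * (21.5 - 2.7)
M90 = 2.7 + 0.9 * 18.8
M90 = 19.62 dN.m

19.62 dN.m


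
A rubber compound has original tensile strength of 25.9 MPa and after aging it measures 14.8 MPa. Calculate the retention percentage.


Retention = aged / original * 100
= 14.8 / 25.9 * 100
= 57.1%

57.1%


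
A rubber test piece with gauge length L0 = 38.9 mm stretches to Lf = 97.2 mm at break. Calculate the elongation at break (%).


Elongation = (Lf - L0) / L0 * 100
= (97.2 - 38.9) / 38.9 * 100
= 58.3 / 38.9 * 100
= 149.9%

149.9%


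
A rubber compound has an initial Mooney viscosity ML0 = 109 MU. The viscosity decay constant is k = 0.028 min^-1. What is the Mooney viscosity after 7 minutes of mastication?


ML = ML0 * exp(-k * t)
ML = 109 * exp(-0.028 * 7)
ML = 109 * 0.8220
ML = 89.6 MU

89.6 MU


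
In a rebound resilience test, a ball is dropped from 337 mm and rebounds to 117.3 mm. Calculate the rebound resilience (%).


Resilience = h_rebound / h_drop * 100
= 117.3 / 337 * 100
= 34.8%

34.8%


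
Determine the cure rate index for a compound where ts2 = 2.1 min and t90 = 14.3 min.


CRI = 100 / (t90 - ts2)
= 100 / (14.3 - 2.1)
= 100 / 12.2
= 8.2 min^-1

8.2 min^-1


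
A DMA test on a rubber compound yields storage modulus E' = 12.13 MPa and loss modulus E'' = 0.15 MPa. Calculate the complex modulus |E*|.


|E*| = sqrt(E'^2 + E''^2)
= sqrt(12.13^2 + 0.15^2)
= sqrt(147.1369 + 0.0225)
= 12.131 MPa

12.131 MPa


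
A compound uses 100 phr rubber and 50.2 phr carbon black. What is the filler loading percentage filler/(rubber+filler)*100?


Filler % = filler / (rubber + filler) * 100
= 50.2 / (100 + 50.2) * 100
= 50.2 / 150.2 * 100
= 33.42%

33.42%


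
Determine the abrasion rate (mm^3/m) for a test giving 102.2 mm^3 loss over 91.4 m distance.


Rate = volume_loss / distance
= 102.2 / 91.4
= 1.118 mm^3/m

1.118 mm^3/m


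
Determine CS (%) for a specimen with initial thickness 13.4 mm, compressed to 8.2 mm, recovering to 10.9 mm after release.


CS = (t0 - recovered) / (t0 - ts) * 100
= (13.4 - 10.9) / (13.4 - 8.2) * 100
= 2.5 / 5.2 * 100
= 48.1%

48.1%


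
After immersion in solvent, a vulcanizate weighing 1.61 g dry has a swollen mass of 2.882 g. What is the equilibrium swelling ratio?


Q = W_swollen / W_dry
Q = 2.882 / 1.61
Q = 1.79

Q = 1.79


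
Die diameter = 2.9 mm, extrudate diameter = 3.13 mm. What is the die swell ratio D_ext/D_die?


Die swell ratio = D_extrudate / D_die
= 3.13 / 2.9
= 1.079

Die swell = 1.079


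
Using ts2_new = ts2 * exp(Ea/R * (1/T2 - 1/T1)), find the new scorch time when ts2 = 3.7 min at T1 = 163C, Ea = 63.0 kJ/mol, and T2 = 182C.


Convert temperatures: T1 = 163 + 273.15 = 436.15 K, T2 = 182 + 273.15 = 455.15 K
ts2_new = 3.7 * exp(63000 / 8.314 * (1/455.15 - 1/436.15))
1/T2 - 1/T1 = -9.5711e-05
ts2_new = 1.79 min

1.79 min


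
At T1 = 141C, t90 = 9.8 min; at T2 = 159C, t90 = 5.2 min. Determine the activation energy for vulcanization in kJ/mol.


T1 = 414.15 K, T2 = 432.15 K
1/T1 - 1/T2 = 1.0057e-04
ln(t1/t2) = ln(9.8/5.2) = 0.6337
Ea = 8.314 * 0.6337 / 1.0057e-04 = 52387.7430 J/mol
Ea = 52.39 kJ/mol

52.39 kJ/mol


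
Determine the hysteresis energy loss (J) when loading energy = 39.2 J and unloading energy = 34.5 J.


Hysteresis loss = loading - unloading
= 39.2 - 34.5
= 4.7 J

4.7 J


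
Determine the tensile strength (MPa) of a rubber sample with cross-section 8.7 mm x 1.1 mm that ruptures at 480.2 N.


Area = width * thickness = 8.7 * 1.1 = 9.57 mm^2
TS = force / area = 480.2 / 9.57 = 50.18 MPa

50.18 MPa


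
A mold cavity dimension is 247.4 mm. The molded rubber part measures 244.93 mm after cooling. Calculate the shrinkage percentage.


Shrinkage = (mold - part) / mold * 100
= (247.4 - 244.93) / 247.4 * 100
= 2.47 / 247.4 * 100
= 1.0%

1.0%


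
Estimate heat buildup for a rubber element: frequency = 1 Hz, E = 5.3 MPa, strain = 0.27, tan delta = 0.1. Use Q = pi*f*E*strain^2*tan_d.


Q = pi * f * E * strain^2 * tan_d
= pi * 1 * 5.3 * 0.27^2 * 0.1
= pi * 1 * 5.3 * 0.0729 * 0.1
= 0.1214

Q = 0.1214


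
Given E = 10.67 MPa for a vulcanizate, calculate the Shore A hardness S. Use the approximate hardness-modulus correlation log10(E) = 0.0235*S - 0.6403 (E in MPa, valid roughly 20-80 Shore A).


log10(E) = 0.0235*S - 0.6403  =>  S = (log10(E) + 0.6403) / 0.0235
log10(10.67) = 1.028164
S = (1.028164 + 0.6403) / 0.0235 = 1.668464 / 0.0235
S = 71.0

Shore A = 71.0


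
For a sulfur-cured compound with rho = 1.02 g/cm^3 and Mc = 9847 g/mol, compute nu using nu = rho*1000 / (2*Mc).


nu = rho * 1000 / (2 * Mc)
nu = 1.02 * 1000 / (2 * 9847)
nu = 1020.0 / 19694
nu = 0.0518 mol/L

0.0518 mol/L


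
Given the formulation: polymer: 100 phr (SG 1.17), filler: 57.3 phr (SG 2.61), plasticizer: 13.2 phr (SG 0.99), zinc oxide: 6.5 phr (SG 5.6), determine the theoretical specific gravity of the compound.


Sum of weights = 177.0
Volume contributions:
  polymer: 100/1.17 = 85.4701
  filler: 57.3/2.61 = 21.9540
  plasticizer: 13.2/0.99 = 13.3333
  zinc oxide: 6.5/5.6 = 1.1607
Sum of volumes = 121.9182
SG = 177.0 / 121.9182 = 1.452

SG = 1.452


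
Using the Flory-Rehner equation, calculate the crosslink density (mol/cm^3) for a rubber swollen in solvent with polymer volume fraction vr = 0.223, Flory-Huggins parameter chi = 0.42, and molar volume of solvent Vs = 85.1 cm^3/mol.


ln(1 - vr) = ln(1 - 0.223) = -0.2523
Numerator = -((-0.2523) + 0.223 + 0.42 * 0.223^2) = 0.0084
Denominator = 85.1 * (0.223^(1/3) - 0.223/2) = 42.1171
nu = 0.0084 / 42.1171 = 2.0013e-04 mol/cm^3

2.0013e-04 mol/cm^3


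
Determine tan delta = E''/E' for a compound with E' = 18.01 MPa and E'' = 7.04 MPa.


tan delta = E'' / E'
= 7.04 / 18.01
= 0.3909

tan delta = 0.3909


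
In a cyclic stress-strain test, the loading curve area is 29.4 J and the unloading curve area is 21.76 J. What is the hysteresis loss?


Hysteresis loss = loading - unloading
= 29.4 - 21.76
= 7.64 J

7.64 J


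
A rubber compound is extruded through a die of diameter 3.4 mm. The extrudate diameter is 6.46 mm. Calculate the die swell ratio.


Die swell ratio = D_extrudate / D_die
= 6.46 / 3.4
= 1.9

Die swell = 1.9


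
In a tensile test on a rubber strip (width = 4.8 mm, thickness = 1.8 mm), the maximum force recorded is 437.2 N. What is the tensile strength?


Area = width * thickness = 4.8 * 1.8 = 8.64 mm^2
TS = force / area = 437.2 / 8.64 = 50.6 MPa

50.6 MPa


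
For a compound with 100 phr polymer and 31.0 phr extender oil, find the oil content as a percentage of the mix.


Oil % = oil / (100 + oil) * 100
= 31.0 / (100 + 31.0) * 100
= 31.0 / 131.0 * 100
= 23.66%

23.66%


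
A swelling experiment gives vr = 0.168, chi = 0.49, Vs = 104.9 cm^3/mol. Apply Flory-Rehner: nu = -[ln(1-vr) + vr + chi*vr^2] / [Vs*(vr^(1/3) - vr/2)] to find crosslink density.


ln(1 - vr) = ln(1 - 0.168) = -0.1839
Numerator = -((-0.1839) + 0.168 + 0.49 * 0.168^2) = 0.0021
Denominator = 104.9 * (0.168^(1/3) - 0.168/2) = 49.0706
nu = 0.0021 / 49.0706 = 4.2654e-05 mol/cm^3

4.2654e-05 mol/cm^3


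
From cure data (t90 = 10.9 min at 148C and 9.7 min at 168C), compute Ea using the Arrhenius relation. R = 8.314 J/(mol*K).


T1 = 421.15 K, T2 = 441.15 K
1/T1 - 1/T2 = 1.0765e-04
ln(t1/t2) = ln(10.9/9.7) = 0.1166
Ea = 8.314 * 0.1166 / 1.0765e-04 = 9008.2223 J/mol
Ea = 9.01 kJ/mol

9.01 kJ/mol


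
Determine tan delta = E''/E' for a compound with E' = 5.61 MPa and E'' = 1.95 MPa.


tan delta = E'' / E'
= 1.95 / 5.61
= 0.3476

tan delta = 0.3476


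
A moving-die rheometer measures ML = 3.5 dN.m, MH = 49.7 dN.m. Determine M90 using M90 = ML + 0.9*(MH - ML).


M90 = ML + 0.9 * (MH - ML)
M90 = 3.5 + 0.9 * (49.7 - 3.5)
M90 = 3.5 + 0.9 * 46.2
M90 = 45.08 dN.m

45.08 dN.m


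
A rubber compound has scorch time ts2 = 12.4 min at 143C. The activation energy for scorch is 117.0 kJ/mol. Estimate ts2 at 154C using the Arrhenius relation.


Convert temperatures: T1 = 143 + 273.15 = 416.15 K, T2 = 154 + 273.15 = 427.15 K
ts2_new = 12.4 * exp(117000 / 8.314 * (1/427.15 - 1/416.15))
1/T2 - 1/T1 = -6.1882e-05
ts2_new = 5.19 min

5.19 min


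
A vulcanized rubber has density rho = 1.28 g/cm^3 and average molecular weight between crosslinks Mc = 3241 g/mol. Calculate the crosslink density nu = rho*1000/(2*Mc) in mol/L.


nu = rho * 1000 / (2 * Mc)
nu = 1.28 * 1000 / (2 * 3241)
nu = 1280.0 / 6482
nu = 0.1975 mol/L

0.1975 mol/L


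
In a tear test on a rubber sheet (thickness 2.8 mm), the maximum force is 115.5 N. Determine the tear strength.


Tear strength = force / thickness
= 115.5 / 2.8
= 41.25 N/mm

41.25 N/mm


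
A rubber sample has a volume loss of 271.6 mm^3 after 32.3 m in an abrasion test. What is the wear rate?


Rate = volume_loss / distance
= 271.6 / 32.3
= 8.409 mm^3/m

8.409 mm^3/m


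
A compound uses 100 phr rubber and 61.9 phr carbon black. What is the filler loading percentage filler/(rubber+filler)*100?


Filler % = filler / (rubber + filler) * 100
= 61.9 / (100 + 61.9) * 100
= 61.9 / 161.9 * 100
= 38.23%

38.23%


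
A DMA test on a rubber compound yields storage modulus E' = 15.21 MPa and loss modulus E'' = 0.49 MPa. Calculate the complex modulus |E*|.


|E*| = sqrt(E'^2 + E''^2)
= sqrt(15.21^2 + 0.49^2)
= sqrt(231.3441 + 0.2401)
= 15.218 MPa

15.218 MPa


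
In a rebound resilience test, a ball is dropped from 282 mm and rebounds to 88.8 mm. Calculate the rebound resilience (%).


Resilience = h_rebound / h_drop * 100
= 88.8 / 282 * 100
= 31.5%

31.5%


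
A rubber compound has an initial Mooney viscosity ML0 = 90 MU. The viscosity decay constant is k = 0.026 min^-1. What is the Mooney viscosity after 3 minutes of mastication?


ML = ML0 * exp(-k * t)
ML = 90 * exp(-0.026 * 3)
ML = 90 * 0.9250
ML = 83.25 MU

83.25 MU


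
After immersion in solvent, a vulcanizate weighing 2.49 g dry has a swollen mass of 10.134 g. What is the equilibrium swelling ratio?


Q = W_swollen / W_dry
Q = 10.134 / 2.49
Q = 4.07

Q = 4.07


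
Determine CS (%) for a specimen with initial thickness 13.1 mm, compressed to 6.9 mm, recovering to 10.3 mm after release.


CS = (t0 - recovered) / (t0 - ts) * 100
= (13.1 - 10.3) / (13.1 - 6.9) * 100
= 2.8 / 6.2 * 100
= 45.2%

45.2%


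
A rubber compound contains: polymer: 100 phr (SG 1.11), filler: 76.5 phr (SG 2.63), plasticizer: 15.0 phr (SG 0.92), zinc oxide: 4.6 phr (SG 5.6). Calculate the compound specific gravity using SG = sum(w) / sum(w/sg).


Sum of weights = 196.1
Volume contributions:
  polymer: 100/1.11 = 90.0901
  filler: 76.5/2.63 = 29.0875
  plasticizer: 15.0/0.92 = 16.3043
  zinc oxide: 4.6/5.6 = 0.8214
Sum of volumes = 136.3033
SG = 196.1 / 136.3033 = 1.439

SG = 1.439


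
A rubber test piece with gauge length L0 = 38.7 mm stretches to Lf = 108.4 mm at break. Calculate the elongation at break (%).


Elongation = (Lf - L0) / L0 * 100
= (108.4 - 38.7) / 38.7 * 100
= 69.7 / 38.7 * 100
= 180.1%

180.1%


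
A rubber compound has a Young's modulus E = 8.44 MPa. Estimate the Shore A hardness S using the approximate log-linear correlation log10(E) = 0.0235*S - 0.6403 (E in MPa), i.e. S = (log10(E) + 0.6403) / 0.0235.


log10(E) = 0.0235*S - 0.6403  =>  S = (log10(E) + 0.6403) / 0.0235
log10(8.44) = 0.926342
S = (0.926342 + 0.6403) / 0.0235 = 1.566642 / 0.0235
S = 66.7

Shore A = 66.7


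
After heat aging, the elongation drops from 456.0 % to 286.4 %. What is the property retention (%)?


Retention = aged / original * 100
= 286.4 / 456.0 * 100
= 62.8%

62.8%


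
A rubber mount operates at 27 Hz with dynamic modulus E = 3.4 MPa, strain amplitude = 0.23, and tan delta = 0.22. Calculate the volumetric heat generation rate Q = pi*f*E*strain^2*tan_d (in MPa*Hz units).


Q = pi * f * E * strain^2 * tan_d
= pi * 27 * 3.4 * 0.23^2 * 0.22
= pi * 27 * 3.4 * 0.0529 * 0.22
= 3.3564

Q = 3.3564


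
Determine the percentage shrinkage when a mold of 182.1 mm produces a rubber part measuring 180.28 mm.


Shrinkage = (mold - part) / mold * 100
= (182.1 - 180.28) / 182.1 * 100
= 1.82 / 182.1 * 100
= 1.0%

1.0%


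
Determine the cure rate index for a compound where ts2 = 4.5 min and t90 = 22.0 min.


CRI = 100 / (t90 - ts2)
= 100 / (22.0 - 4.5)
= 100 / 17.5
= 5.71 min^-1

5.71 min^-1


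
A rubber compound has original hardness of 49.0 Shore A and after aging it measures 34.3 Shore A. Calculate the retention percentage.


Retention = aged / original * 100
= 34.3 / 49.0 * 100
= 70.0%

70.0%


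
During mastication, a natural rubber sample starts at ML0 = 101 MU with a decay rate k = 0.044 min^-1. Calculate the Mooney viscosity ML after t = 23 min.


ML = ML0 * exp(-k * t)
ML = 101 * exp(-0.044 * 23)
ML = 101 * 0.3635
ML = 36.71 MU

36.71 MU


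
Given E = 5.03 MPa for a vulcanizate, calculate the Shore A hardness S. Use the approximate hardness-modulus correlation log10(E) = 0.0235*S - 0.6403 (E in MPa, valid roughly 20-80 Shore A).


log10(E) = 0.0235*S - 0.6403  =>  S = (log10(E) + 0.6403) / 0.0235
log10(5.03) = 0.701568
S = (0.701568 + 0.6403) / 0.0235 = 1.341868 / 0.0235
S = 57.1

Shore A = 57.1


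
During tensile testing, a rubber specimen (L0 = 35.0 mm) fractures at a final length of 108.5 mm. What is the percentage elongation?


Elongation = (Lf - L0) / L0 * 100
= (108.5 - 35.0) / 35.0 * 100
= 73.5 / 35.0 * 100
= 210.0%

210.0%


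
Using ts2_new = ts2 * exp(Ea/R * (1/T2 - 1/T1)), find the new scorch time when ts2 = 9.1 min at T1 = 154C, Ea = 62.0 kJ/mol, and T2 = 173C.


Convert temperatures: T1 = 154 + 273.15 = 427.15 K, T2 = 173 + 273.15 = 446.15 K
ts2_new = 9.1 * exp(62000 / 8.314 * (1/446.15 - 1/427.15))
1/T2 - 1/T1 = -9.9699e-05
ts2_new = 4.33 min

4.33 min


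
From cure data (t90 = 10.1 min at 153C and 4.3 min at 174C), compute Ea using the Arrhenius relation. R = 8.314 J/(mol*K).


T1 = 426.15 K, T2 = 447.15 K
1/T1 - 1/T2 = 1.1021e-04
ln(t1/t2) = ln(10.1/4.3) = 0.8539
Ea = 8.314 * 0.8539 / 1.1021e-04 = 64420.4631 J/mol
Ea = 64.42 kJ/mol

64.42 kJ/mol


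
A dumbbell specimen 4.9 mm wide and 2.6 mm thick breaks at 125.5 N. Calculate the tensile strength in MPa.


Area = width * thickness = 4.9 * 2.6 = 12.74 mm^2
TS = force / area = 125.5 / 12.74 = 9.85 MPa

9.85 MPa


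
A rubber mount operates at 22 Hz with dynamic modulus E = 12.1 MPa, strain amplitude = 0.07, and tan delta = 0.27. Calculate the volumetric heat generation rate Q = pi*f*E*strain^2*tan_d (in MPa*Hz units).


Q = pi * f * E * strain^2 * tan_d
= pi * 22 * 12.1 * 0.07^2 * 0.27
= pi * 22 * 12.1 * 0.0049 * 0.27
= 1.1064

Q = 1.1064


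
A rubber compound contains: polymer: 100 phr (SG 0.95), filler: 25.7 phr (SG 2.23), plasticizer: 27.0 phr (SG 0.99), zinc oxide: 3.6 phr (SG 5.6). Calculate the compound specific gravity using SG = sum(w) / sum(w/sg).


Sum of weights = 156.3
Volume contributions:
  polymer: 100/0.95 = 105.2632
  filler: 25.7/2.23 = 11.5247
  plasticizer: 27.0/0.99 = 27.2727
  zinc oxide: 3.6/5.6 = 0.6429
Sum of volumes = 144.7034
SG = 156.3 / 144.7034 = 1.08

SG = 1.08


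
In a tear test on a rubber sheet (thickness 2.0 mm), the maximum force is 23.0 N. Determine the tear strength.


Tear strength = force / thickness
= 23.0 / 2.0
= 11.5 N/mm

11.5 N/mm


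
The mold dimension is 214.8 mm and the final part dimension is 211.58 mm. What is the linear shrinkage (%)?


Shrinkage = (mold - part) / mold * 100
= (214.8 - 211.58) / 214.8 * 100
= 3.22 / 214.8 * 100
= 1.5%

1.5%


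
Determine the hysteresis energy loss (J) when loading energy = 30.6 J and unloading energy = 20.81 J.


Hysteresis loss = loading - unloading
= 30.6 - 20.81
= 9.79 J

9.79 J


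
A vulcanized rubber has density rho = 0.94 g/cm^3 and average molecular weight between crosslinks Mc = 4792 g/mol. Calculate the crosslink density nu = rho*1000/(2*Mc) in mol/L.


nu = rho * 1000 / (2 * Mc)
nu = 0.94 * 1000 / (2 * 4792)
nu = 940.0 / 9584
nu = 0.0981 mol/L

0.0981 mol/L


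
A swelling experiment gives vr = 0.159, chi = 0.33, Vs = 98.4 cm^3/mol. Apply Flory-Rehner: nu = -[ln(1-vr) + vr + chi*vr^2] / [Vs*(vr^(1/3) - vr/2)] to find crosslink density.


ln(1 - vr) = ln(1 - 0.159) = -0.1732
Numerator = -((-0.1732) + 0.159 + 0.33 * 0.159^2) = 0.0058
Denominator = 98.4 * (0.159^(1/3) - 0.159/2) = 45.4854
nu = 0.0058 / 45.4854 = 1.2797e-04 mol/cm^3

1.2797e-04 mol/cm^3


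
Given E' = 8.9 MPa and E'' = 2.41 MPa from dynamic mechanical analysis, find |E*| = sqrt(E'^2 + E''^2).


|E*| = sqrt(E'^2 + E''^2)
= sqrt(8.9^2 + 2.41^2)
= sqrt(79.2100 + 5.8081)
= 9.221 MPa

9.221 MPa


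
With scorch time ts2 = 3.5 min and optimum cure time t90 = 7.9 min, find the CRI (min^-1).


CRI = 100 / (t90 - ts2)
= 100 / (7.9 - 3.5)
= 100 / 4.4
= 22.73 min^-1

22.73 min^-1


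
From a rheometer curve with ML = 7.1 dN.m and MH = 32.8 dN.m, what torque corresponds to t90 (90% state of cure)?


M90 = ML + 0.9 * (MH - ML)
M90 = 7.1 + 0.9 * (32.8 - 7.1)
M90 = 7.1 + 0.9 * 25.7
M90 = 30.23 dN.m

30.23 dN.m


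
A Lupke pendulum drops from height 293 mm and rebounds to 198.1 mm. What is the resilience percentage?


Resilience = h_rebound / h_drop * 100
= 198.1 / 293 * 100
= 67.6%

67.6%


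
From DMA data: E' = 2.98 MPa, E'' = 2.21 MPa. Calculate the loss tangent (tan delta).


tan delta = E'' / E'
= 2.21 / 2.98
= 0.7416

tan delta = 0.7416


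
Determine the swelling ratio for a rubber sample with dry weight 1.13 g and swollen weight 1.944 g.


Q = W_swollen / W_dry
Q = 1.944 / 1.13
Q = 1.72

Q = 1.72


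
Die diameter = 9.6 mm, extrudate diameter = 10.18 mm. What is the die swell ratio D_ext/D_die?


Die swell ratio = D_extrudate / D_die
= 10.18 / 9.6
= 1.06

Die swell = 1.06


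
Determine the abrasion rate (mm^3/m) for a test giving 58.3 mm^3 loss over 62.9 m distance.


Rate = volume_loss / distance
= 58.3 / 62.9
= 0.927 mm^3/m

0.927 mm^3/m


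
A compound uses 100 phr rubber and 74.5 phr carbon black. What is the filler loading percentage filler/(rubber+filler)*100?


Filler % = filler / (rubber + filler) * 100
= 74.5 / (100 + 74.5) * 100
= 74.5 / 174.5 * 100
= 42.69%

42.69%


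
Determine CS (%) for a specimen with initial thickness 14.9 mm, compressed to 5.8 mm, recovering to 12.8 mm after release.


CS = (t0 - recovered) / (t0 - ts) * 100
= (14.9 - 12.8) / (14.9 - 5.8) * 100
= 2.1 / 9.1 * 100
= 23.1%

23.1%


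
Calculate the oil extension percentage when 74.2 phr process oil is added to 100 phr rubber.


Oil % = oil / (100 + oil) * 100
= 74.2 / (100 + 74.2) * 100
= 74.2 / 174.2 * 100
= 42.59%

42.59%


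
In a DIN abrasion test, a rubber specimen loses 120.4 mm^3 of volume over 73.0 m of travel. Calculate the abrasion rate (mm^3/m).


Rate = volume_loss / distance
= 120.4 / 73.0
= 1.649 mm^3/m

1.649 mm^3/m


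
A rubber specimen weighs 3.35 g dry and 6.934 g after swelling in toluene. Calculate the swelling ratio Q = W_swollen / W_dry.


Q = W_swollen / W_dry
Q = 6.934 / 3.35
Q = 2.07

Q = 2.07


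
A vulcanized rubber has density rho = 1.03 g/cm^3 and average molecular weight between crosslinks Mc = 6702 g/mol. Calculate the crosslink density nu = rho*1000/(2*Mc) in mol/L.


nu = rho * 1000 / (2 * Mc)
nu = 1.03 * 1000 / (2 * 6702)
nu = 1030.0 / 13404
nu = 0.0768 mol/L

0.0768 mol/L


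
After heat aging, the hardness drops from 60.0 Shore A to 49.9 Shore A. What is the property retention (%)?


Retention = aged / original * 100
= 49.9 / 60.0 * 100
= 83.2%

83.2%


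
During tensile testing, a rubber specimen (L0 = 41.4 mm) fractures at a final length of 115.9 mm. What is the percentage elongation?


Elongation = (Lf - L0) / L0 * 100
= (115.9 - 41.4) / 41.4 * 100
= 74.5 / 41.4 * 100
= 180.0%

180.0%


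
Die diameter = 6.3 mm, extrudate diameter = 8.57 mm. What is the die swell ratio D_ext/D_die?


Die swell ratio = D_extrudate / D_die
= 8.57 / 6.3
= 1.36

Die swell = 1.36


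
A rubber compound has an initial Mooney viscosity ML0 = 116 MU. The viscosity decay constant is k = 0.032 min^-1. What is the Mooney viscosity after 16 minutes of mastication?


ML = ML0 * exp(-k * t)
ML = 116 * exp(-0.032 * 16)
ML = 116 * 0.5993
ML = 69.52 MU

69.52 MU


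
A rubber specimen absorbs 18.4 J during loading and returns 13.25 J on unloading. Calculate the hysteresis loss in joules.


Hysteresis loss = loading - unloading
= 18.4 - 13.25
= 5.15 J

5.15 J


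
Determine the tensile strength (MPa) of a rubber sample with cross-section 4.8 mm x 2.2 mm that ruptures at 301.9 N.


Area = width * thickness = 4.8 * 2.2 = 10.56 mm^2
TS = force / area = 301.9 / 10.56 = 28.59 MPa

28.59 MPa


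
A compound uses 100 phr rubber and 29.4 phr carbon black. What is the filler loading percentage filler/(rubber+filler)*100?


Filler % = filler / (rubber + filler) * 100
= 29.4 / (100 + 29.4) * 100
= 29.4 / 129.4 * 100
= 22.72%

22.72%


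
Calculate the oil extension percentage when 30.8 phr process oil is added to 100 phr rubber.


Oil % = oil / (100 + oil) * 100
= 30.8 / (100 + 30.8) * 100
= 30.8 / 130.8 * 100
= 23.55%

23.55%


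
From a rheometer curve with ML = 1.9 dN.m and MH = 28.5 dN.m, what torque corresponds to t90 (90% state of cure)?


M90 = ML + 0.9 * (MH - ML)
M90 = 1.9 + 0.9 * (28.5 - 1.9)
M90 = 1.9 + 0.9 * 26.6
M90 = 25.84 dN.m

25.84 dN.m


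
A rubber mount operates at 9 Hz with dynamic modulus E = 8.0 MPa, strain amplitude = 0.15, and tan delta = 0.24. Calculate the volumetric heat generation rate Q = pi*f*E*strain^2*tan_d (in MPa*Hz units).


Q = pi * f * E * strain^2 * tan_d
= pi * 9 * 8.0 * 0.15^2 * 0.24
= pi * 9 * 8.0 * 0.0225 * 0.24
= 1.2215

Q = 1.2215


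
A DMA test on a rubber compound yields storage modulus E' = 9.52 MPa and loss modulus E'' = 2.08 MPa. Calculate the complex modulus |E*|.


|E*| = sqrt(E'^2 + E''^2)
= sqrt(9.52^2 + 2.08^2)
= sqrt(90.6304 + 4.3264)
= 9.745 MPa

9.745 MPa


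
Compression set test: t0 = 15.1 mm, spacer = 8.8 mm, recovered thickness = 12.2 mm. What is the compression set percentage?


CS = (t0 - recovered) / (t0 - ts) * 100
= (15.1 - 12.2) / (15.1 - 8.8) * 100
= 2.9 / 6.3 * 100
= 46.0%

46.0%


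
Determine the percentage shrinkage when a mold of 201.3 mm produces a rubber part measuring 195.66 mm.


Shrinkage = (mold - part) / mold * 100
= (201.3 - 195.66) / 201.3 * 100
= 5.64 / 201.3 * 100
= 2.8%

2.8%


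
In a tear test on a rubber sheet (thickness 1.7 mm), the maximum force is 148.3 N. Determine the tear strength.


Tear strength = force / thickness
= 148.3 / 1.7
= 87.24 N/mm

87.24 N/mm


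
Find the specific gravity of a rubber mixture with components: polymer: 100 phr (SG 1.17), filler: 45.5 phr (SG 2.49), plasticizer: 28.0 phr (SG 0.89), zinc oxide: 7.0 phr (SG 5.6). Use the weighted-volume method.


Sum of weights = 180.5
Volume contributions:
  polymer: 100/1.17 = 85.4701
  filler: 45.5/2.49 = 18.2731
  plasticizer: 28.0/0.89 = 31.4607
  zinc oxide: 7.0/5.6 = 1.2500
Sum of volumes = 136.4539
SG = 180.5 / 136.4539 = 1.323

SG = 1.323


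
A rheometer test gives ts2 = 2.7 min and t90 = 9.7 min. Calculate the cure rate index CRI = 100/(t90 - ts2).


CRI = 100 / (t90 - ts2)
= 100 / (9.7 - 2.7)
= 100 / 7.0
= 14.29 min^-1

14.29 min^-1


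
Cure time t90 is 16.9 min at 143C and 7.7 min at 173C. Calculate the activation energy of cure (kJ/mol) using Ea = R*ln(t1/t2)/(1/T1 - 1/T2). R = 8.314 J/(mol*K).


T1 = 416.15 K, T2 = 446.15 K
1/T1 - 1/T2 = 1.6158e-04
ln(t1/t2) = ln(16.9/7.7) = 0.7861
Ea = 8.314 * 0.7861 / 1.6158e-04 = 40447.6834 J/mol
Ea = 40.45 kJ/mol

40.45 kJ/mol


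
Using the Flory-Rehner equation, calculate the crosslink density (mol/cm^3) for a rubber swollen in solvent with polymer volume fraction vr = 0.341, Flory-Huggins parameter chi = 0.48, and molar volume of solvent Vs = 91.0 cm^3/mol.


ln(1 - vr) = ln(1 - 0.341) = -0.4170
Numerator = -((-0.4170) + 0.341 + 0.48 * 0.341^2) = 0.0202
Denominator = 91.0 * (0.341^(1/3) - 0.341/2) = 48.0604
nu = 0.0202 / 48.0604 = 4.2065e-04 mol/cm^3

4.2065e-04 mol/cm^3


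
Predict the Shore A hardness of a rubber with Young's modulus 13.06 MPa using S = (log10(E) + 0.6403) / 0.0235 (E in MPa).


log10(E) = 0.0235*S - 0.6403  =>  S = (log10(E) + 0.6403) / 0.0235
log10(13.06) = 1.115943
S = (1.115943 + 0.6403) / 0.0235 = 1.756243 / 0.0235
S = 74.7

Shore A = 74.7
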